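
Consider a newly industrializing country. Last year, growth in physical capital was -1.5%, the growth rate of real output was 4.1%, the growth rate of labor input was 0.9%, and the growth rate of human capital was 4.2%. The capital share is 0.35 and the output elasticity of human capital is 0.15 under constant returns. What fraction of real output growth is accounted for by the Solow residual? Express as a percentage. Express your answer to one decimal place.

Labor's share = 1 − 0.35 − 0.15 = 0.5.
Physical capital: 0.35 × (-1.5) = -0.525 pp.
Human capital: 0.15 × 4.2 = 0.63 pp.
Labor input: 0.5 × 0.9 = 0.45 pp.
TFP growth = 4.1 − 0.555 = 3.545%.
TFP share of growth = 3.545 / 4.1 × 100 = 86.463%.

86.5%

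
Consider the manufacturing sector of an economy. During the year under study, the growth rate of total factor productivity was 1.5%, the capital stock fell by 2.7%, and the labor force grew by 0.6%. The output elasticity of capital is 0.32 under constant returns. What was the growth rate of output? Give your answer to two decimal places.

Labor's share = 1 − 0.32 = 0.68.
The capital stock: 0.32 × (-2.7) = -0.864 pp.
The labor force: 0.68 × 0.6 = 0.408 pp.
Output growth = 1.5 + (-0.456) = 1.044%.

1.04%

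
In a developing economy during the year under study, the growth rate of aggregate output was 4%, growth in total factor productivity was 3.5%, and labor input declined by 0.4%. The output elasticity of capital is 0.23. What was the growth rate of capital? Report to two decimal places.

3.51%

Labor's share = 1 − 0.23 = 0.77.
gY = gA + 0.77×(-0.4) + 0.23×g.
0.23×g = 4 − 3.5 + 0.308 = 0.808.
g = 0.808 / 0.23 = 3.513%.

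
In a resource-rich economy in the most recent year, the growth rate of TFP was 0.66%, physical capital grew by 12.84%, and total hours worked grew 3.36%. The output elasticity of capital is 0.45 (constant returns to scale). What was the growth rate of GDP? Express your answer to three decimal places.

Labor's share = 1 − 0.45 = 0.55.
Physical capital: 0.45 × 12.84 = 5.778 pp.
Total hours worked: 0.55 × 3.36 = 1.848 pp.
Output growth = 0.66 + 7.626 = 8.286%.

GDP grew 8.286%.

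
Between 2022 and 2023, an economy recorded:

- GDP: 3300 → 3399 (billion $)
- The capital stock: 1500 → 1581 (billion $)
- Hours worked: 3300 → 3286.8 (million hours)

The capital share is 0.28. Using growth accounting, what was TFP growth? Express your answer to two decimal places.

1.78%

GDP growth = (3399 − 3300) / 3300 = 3%.
The capital stock growth = (1581 − 1500) / 1500 = 5.4%.
Hours worked growth = (3286.8 − 3300) / 3300 = -0.4%.
Labor's share = 1 − 0.28 = 0.72.
The capital stock: 0.28 × 5.4 = 1.512 pp.
Hours worked: 0.72 × (-0.4) = -0.288 pp.
TFP growth = 3 − 1.224 = 1.776%.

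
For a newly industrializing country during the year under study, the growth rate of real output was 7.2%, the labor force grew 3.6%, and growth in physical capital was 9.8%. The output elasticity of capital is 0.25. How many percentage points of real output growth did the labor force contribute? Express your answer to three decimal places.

Labor's share = 1 − 0.25 = 0.75.
Contribution = share × growth = 0.75 × 3.6 = 2.7 pp.

2.700 percentage points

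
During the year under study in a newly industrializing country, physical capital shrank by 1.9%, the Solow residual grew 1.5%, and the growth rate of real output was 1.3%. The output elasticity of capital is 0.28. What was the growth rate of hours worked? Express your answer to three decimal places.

Labor's share = 1 − 0.28 = 0.72.
gY = gA + 0.28×(-1.9) + 0.72×g.
0.72×g = 1.3 − 1.5 + 0.532 = 0.332.
g = 0.332 / 0.72 = 0.46111%.

0.461%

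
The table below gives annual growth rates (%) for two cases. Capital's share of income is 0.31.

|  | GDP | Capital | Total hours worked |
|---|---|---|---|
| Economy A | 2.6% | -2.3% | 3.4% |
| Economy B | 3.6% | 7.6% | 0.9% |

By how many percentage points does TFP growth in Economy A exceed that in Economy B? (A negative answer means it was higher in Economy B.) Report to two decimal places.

0.34 percentage points

Labor's share = 1 − 0.31 = 0.69.
Economy A: TFP = 2.6 + 0.713 − 2.346 = 0.967%.
Economy B: TFP = 3.6 − 2.356 − 0.621 = 0.623%.
Difference = 0.967 − (0.623) = 0.344 pp.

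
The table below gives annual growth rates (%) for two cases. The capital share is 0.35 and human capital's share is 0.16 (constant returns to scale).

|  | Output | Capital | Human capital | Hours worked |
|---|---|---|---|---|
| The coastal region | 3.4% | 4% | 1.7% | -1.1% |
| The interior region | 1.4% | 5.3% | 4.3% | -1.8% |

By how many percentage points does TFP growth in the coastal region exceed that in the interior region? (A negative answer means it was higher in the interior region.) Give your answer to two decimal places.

Labor's share = 1 − 0.35 − 0.16 = 0.49.
The coastal region: TFP = 3.4 − 1.4 − 0.272 + 0.539 = 2.267%.
The interior region: TFP = 1.4 − 1.855 − 0.688 + 0.882 = -0.261%.
Difference = 2.267 − (-0.261) = 2.528 pp.

2.53 percentage points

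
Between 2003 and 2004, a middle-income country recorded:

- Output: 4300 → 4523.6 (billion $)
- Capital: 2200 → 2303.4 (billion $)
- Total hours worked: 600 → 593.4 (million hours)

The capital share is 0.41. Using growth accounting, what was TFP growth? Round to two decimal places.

Output growth = (4523.6 − 4300) / 4300 = 5.2%.
Capital growth = (2303.4 − 2200) / 2200 = 4.7%.
Total hours worked growth = (593.4 − 600) / 600 = -1.1%.
Labor's share = 1 − 0.41 = 0.59.
Capital: 0.41 × 4.7 = 1.927 pp.
Total hours worked: 0.59 × (-1.1) = -0.649 pp.
TFP growth = 5.2 − 1.278 = 3.922%.

3.92%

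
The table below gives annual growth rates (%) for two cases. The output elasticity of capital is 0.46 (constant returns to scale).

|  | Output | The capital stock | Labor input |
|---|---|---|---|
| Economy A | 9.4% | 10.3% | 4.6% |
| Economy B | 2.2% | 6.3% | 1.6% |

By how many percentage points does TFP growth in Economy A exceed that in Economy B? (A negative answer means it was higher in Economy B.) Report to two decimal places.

3.74 percentage points

Labor's share = 1 − 0.46 = 0.54.
Economy A: TFP = 9.4 − 4.738 − 2.484 = 2.178%.
Economy B: TFP = 2.2 − 2.898 − 0.864 = -1.562%.
Difference = 2.178 − (-1.562) = 3.74 pp.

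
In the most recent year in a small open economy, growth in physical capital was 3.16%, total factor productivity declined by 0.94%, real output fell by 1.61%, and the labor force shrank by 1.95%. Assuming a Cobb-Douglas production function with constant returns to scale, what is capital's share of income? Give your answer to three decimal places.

Capital's share of income is 0.250.

gY = gA + α·gK + (1−α)·gL, so gY − gA − gL = α(gK − gL).
-1.61 + 0.94 + 1.95 = α × (3.16 − (-1.95)).
1.28 = 5.11 α, so α = 0.25049.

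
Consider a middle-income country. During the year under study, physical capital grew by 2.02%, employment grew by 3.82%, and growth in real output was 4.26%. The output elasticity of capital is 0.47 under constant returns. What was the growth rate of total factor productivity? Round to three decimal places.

Labor's share = 1 − 0.47 = 0.53.
Physical capital: 0.47 × 2.02 = 0.9494 pp.
Employment: 0.53 × 3.82 = 2.0246 pp.
TFP growth = 4.26 − 2.974 = 1.286%.

1.286%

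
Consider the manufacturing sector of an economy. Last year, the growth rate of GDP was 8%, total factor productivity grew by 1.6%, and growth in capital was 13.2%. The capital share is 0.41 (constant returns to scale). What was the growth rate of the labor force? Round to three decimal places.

1.675%

Labor's share = 1 − 0.41 = 0.59.
gY = gA + 0.41×13.2 + 0.59×g.
0.59×g = 8 − 1.6 − 5.412 = 0.988.
g = 0.988 / 0.59 = 1.67458%.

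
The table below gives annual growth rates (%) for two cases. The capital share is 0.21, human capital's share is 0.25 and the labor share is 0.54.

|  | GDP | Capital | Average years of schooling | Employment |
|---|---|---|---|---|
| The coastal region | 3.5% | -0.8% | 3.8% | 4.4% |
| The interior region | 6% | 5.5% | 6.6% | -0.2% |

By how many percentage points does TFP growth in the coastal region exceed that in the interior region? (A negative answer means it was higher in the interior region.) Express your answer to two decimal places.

-2.96 percentage points

Labor's share = 1 − 0.21 − 0.25 = 0.54.
The coastal region: TFP = 3.5 + 0.168 − 0.95 − 2.376 = 0.342%.
The interior region: TFP = 6 − 1.155 − 1.65 + 0.108 = 3.303%.
Difference = 0.342 − (3.303) = -2.961 pp.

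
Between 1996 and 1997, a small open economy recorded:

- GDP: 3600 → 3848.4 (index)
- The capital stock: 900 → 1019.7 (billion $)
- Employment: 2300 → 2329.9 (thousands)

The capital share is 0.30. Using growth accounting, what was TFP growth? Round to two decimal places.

2.00%

GDP growth = (3848.4 − 3600) / 3600 = 6.9%.
The capital stock growth = (1019.7 − 900) / 900 = 13.3%.
Employment growth = (2329.9 − 2300) / 2300 = 1.3%.
Labor's share = 1 − 0.3 = 0.7.
The capital stock: 0.3 × 13.3 = 3.99 pp.
Employment: 0.7 × 1.3 = 0.91 pp.
TFP growth = 6.9 − 4.9 = 2%.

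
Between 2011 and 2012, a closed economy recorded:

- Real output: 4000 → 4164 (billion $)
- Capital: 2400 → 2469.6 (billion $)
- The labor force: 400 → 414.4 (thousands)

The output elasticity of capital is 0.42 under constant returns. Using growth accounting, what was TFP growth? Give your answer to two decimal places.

TFP growth was 0.79%.

Real output growth = (4164 − 4000) / 4000 = 4.1%.
Capital growth = (2469.6 − 2400) / 2400 = 2.9%.
The labor force growth = (414.4 − 400) / 400 = 3.6%.
Labor's share = 1 − 0.42 = 0.58.
Capital: 0.42 × 2.9 = 1.218 pp.
The labor force: 0.58 × 3.6 = 2.088 pp.
TFP growth = 4.1 − 3.306 = 0.794%.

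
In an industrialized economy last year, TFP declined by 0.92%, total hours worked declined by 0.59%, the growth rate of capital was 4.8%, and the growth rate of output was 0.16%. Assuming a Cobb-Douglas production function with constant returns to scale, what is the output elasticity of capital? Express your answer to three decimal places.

The output elasticity of capital is 0.310.

gY = gA + α·gK + (1−α)·gL, so gY − gA − gL = α(gK − gL).
0.16 + 0.92 + 0.59 = α × (4.8 − (-0.59)).
1.67 = 5.39 α, so α = 0.30983.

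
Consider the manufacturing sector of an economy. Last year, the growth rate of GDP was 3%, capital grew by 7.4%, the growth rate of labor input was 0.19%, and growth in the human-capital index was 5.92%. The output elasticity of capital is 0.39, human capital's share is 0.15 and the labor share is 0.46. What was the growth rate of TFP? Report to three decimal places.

Labor's share = 1 − 0.39 − 0.15 = 0.46.
Capital: 0.39 × 7.4 = 2.886 pp.
The human-capital index: 0.15 × 5.92 = 0.888 pp.
Labor input: 0.46 × 0.19 = 0.0874 pp.
TFP growth = 3 − 3.8614 = -0.8614%.

-0.861%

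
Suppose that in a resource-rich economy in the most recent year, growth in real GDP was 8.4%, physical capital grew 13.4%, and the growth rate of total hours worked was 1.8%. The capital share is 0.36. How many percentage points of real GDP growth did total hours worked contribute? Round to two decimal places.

1.15 pp

Labor's share = 1 − 0.36 = 0.64.
Contribution = share × growth = 0.64 × 1.8 = 1.152 pp.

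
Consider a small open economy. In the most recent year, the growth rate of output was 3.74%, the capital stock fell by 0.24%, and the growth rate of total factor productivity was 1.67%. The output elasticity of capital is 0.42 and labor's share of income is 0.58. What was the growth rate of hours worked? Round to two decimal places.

Labor's share = 1 − 0.42 = 0.58.
gY = gA + 0.42×(-0.24) + 0.58×g.
0.58×g = 3.74 − 1.67 + 0.1008 = 2.1708.
g = 2.1708 / 0.58 = 3.7428%.

3.74%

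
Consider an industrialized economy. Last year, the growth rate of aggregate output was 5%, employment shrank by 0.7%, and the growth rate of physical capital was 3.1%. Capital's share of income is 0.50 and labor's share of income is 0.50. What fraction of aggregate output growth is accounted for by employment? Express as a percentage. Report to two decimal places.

-7.00%

Labor's share = 1 − 0.5 = 0.5.
Employment contributed 0.5 × (-0.7) = -0.35 pp.
Share of growth = -0.35 / 5 × 100 = -7%.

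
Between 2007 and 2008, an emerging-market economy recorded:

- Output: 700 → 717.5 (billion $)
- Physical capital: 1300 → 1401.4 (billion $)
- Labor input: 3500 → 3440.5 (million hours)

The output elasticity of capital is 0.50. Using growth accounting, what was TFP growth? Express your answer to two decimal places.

Output growth = (717.5 − 700) / 700 = 2.5%.
Physical capital growth = (1401.4 − 1300) / 1300 = 7.8%.
Labor input growth = (3440.5 − 3500) / 3500 = -1.7%.
Labor's share = 1 − 0.5 = 0.5.
Physical capital: 0.5 × 7.8 = 3.9 pp.
Labor input: 0.5 × (-1.7) = -0.85 pp.
TFP growth = 2.5 − 3.05 = -0.55%.

-0.55%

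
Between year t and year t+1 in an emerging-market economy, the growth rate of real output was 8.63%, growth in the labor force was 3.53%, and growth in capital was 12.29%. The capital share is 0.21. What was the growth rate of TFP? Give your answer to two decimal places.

TFP growth was 3.26%.

Labor's share = 1 − 0.21 = 0.79.
Capital: 0.21 × 12.29 = 2.5809 pp.
The labor force: 0.79 × 3.53 = 2.7887 pp.
TFP growth = 8.63 − 5.3696 = 3.2604%.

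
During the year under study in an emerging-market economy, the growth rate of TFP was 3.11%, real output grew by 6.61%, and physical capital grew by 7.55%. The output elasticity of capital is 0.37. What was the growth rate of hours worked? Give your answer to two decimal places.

Labor's share = 1 − 0.37 = 0.63.
gY = gA + 0.37×7.55 + 0.63×g.
0.63×g = 6.61 − 3.11 − 2.7935 = 0.7065.
g = 0.7065 / 0.63 = 1.1214%.

Hours worked grew 1.12%.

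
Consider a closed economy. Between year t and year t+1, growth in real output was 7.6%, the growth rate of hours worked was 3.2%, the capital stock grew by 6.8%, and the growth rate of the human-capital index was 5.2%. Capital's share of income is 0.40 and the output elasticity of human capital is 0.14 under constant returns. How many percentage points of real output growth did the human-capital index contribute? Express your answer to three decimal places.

Contribution = share × growth = 0.14 × 5.2 = 0.728 pp.

0.728 pp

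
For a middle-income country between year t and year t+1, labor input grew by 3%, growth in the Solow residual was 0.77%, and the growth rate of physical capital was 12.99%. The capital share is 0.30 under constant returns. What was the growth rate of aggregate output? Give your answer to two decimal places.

Labor's share = 1 − 0.3 = 0.7.
Physical capital: 0.3 × 12.99 = 3.897 pp.
Labor input: 0.7 × 3 = 2.1 pp.
Output growth = 0.77 + 5.997 = 6.767%.

6.77%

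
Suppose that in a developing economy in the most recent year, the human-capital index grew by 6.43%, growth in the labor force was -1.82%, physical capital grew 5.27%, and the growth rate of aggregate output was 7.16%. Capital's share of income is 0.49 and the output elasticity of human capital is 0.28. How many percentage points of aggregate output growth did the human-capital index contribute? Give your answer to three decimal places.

1.800 percentage points

Contribution = share × growth = 0.28 × 6.43 = 1.8004 pp.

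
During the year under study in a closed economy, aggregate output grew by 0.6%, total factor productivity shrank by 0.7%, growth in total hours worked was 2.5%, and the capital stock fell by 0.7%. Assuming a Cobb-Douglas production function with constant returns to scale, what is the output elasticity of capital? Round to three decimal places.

gY = gA + α·gK + (1−α)·gL, so gY − gA − gL = α(gK − gL).
0.6 + 0.7 − 2.5 = α × (-0.7 − 2.5).
-1.2 = -3.2 α, so α = 0.375.

0.375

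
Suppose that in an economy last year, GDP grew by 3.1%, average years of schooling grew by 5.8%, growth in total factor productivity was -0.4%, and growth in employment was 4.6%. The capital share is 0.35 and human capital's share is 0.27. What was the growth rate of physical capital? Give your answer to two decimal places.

Labor's share = 1 − 0.35 − 0.27 = 0.38.
gY = gA + 0.27×5.8 + 0.38×4.6 + 0.35×g.
0.35×g = 3.1 + 0.4 − 3.314 = 0.186.
g = 0.186 / 0.35 = 0.5314%.

0.53%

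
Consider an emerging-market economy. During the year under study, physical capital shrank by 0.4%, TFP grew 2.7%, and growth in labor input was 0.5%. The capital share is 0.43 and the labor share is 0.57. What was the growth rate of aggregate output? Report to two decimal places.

2.81%

Labor's share = 1 − 0.43 = 0.57.
Physical capital: 0.43 × (-0.4) = -0.172 pp.
Labor input: 0.57 × 0.5 = 0.285 pp.
Output growth = 2.7 + 0.113 = 2.813%.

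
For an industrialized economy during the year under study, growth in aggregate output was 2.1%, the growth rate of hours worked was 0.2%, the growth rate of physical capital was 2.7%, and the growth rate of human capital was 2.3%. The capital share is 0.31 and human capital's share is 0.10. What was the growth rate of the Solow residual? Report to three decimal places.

0.915%

Labor's share = 1 − 0.31 − 0.1 = 0.59.
Physical capital: 0.31 × 2.7 = 0.837 pp.
Human capital: 0.1 × 2.3 = 0.23 pp.
Hours worked: 0.59 × 0.2 = 0.118 pp.
TFP growth = 2.1 − 1.185 = 0.915%.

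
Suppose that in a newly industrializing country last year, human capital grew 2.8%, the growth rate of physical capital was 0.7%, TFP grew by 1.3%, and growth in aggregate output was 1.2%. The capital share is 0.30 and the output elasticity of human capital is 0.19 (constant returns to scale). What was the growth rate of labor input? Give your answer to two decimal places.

-1.65%

Labor's share = 1 − 0.3 − 0.19 = 0.51.
gY = gA + 0.3×0.7 + 0.19×2.8 + 0.51×g.
0.51×g = 1.2 − 1.3 − 0.742 = -0.842.
g = -0.842 / 0.51 = -1.651%.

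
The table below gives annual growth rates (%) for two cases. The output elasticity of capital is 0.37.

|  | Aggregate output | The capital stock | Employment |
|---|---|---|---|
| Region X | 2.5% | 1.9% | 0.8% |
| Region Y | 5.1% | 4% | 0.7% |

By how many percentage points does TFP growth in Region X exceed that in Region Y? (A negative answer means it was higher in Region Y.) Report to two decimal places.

Labor's share = 1 − 0.37 = 0.63.
Region X: TFP = 2.5 − 0.703 − 0.504 = 1.293%.
Region Y: TFP = 5.1 − 1.48 − 0.441 = 3.179%.
Difference = 1.293 − (3.179) = -1.886 pp.

-1.89 percentage points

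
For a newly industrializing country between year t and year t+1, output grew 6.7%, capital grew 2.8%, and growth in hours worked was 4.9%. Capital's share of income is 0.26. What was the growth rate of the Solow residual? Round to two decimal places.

Labor's share = 1 − 0.26 = 0.74.
Capital: 0.26 × 2.8 = 0.728 pp.
Hours worked: 0.74 × 4.9 = 3.626 pp.
TFP growth = 6.7 − 4.354 = 2.346%.

2.35%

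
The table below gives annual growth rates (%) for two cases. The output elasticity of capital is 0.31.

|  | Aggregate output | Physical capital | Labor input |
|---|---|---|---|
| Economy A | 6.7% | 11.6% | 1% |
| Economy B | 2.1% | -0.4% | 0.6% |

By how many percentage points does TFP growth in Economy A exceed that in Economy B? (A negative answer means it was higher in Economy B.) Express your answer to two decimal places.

0.60 percentage points

Labor's share = 1 − 0.31 = 0.69.
Economy A: TFP = 6.7 − 3.596 − 0.69 = 2.414%.
Economy B: TFP = 2.1 + 0.124 − 0.414 = 1.81%.
Difference = 2.414 − (1.81) = 0.604 pp.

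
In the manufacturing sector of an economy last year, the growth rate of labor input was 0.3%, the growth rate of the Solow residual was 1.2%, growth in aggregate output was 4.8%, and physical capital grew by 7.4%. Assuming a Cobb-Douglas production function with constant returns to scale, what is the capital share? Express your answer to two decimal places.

α = 0.46

gY = gA + α·gK + (1−α)·gL, so gY − gA − gL = α(gK − gL).
4.8 − 1.2 − 0.3 = α × (7.4 − 0.3).
3.3 = 7.1 α, so α = 0.4648.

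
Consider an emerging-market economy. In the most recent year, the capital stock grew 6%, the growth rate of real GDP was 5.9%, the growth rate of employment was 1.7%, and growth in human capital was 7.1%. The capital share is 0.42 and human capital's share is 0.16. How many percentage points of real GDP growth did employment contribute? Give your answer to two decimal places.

0.71

Labor's share = 1 − 0.42 − 0.16 = 0.42.
Contribution = share × growth = 0.42 × 1.7 = 0.714 pp.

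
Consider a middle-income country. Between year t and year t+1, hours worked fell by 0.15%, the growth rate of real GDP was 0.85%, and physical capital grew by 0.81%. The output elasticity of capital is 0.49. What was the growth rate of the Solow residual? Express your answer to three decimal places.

Labor's share = 1 − 0.49 = 0.51.
Physical capital: 0.49 × 0.81 = 0.3969 pp.
Hours worked: 0.51 × (-0.15) = -0.0765 pp.
TFP growth = 0.85 − 0.3204 = 0.5296%.

The Solow residual growth was 0.530%.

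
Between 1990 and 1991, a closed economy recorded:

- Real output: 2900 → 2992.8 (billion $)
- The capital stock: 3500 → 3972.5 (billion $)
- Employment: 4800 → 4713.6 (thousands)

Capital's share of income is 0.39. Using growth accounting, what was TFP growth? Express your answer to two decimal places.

Real output growth = (2992.8 − 2900) / 2900 = 3.2%.
The capital stock growth = (3972.5 − 3500) / 3500 = 13.5%.
Employment growth = (4713.6 − 4800) / 4800 = -1.8%.
Labor's share = 1 − 0.39 = 0.61.
The capital stock: 0.39 × 13.5 = 5.265 pp.
Employment: 0.61 × (-1.8) = -1.098 pp.
TFP growth = 3.2 − 4.167 = -0.967%.

-0.97%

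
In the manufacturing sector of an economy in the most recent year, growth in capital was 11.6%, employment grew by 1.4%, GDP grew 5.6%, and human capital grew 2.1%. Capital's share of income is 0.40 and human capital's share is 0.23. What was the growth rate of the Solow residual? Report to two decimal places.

-0.04%

Labor's share = 1 − 0.4 − 0.23 = 0.37.
Capital: 0.4 × 11.6 = 4.64 pp.
Human capital: 0.23 × 2.1 = 0.483 pp.
Employment: 0.37 × 1.4 = 0.518 pp.
TFP growth = 5.6 − 5.641 = -0.041%.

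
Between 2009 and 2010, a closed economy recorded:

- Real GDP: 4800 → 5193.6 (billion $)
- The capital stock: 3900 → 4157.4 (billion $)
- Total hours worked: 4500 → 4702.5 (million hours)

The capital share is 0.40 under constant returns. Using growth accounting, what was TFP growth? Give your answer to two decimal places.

Real GDP growth = (5193.6 − 4800) / 4800 = 8.2%.
The capital stock growth = (4157.4 − 3900) / 3900 = 6.6%.
Total hours worked growth = (4702.5 − 4500) / 4500 = 4.5%.
Labor's share = 1 − 0.4 = 0.6.
The capital stock: 0.4 × 6.6 = 2.64 pp.
Total hours worked: 0.6 × 4.5 = 2.7 pp.
TFP growth = 8.2 − 5.34 = 2.86%.

2.86%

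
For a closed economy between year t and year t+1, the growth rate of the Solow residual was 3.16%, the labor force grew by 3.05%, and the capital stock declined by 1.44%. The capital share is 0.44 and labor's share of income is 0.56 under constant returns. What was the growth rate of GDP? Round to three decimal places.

Labor's share = 1 − 0.44 = 0.56.
The capital stock: 0.44 × (-1.44) = -0.6336 pp.
The labor force: 0.56 × 3.05 = 1.708 pp.
Output growth = 3.16 + 1.0744 = 4.2344%.

4.234%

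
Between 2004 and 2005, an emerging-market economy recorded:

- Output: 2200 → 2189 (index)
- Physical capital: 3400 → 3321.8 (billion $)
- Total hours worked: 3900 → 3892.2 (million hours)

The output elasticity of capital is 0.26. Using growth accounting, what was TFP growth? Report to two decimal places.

Output growth = (2189 − 2200) / 2200 = -0.5%.
Physical capital growth = (3321.8 − 3400) / 3400 = -2.3%.
Total hours worked growth = (3892.2 − 3900) / 3900 = -0.2%.
Labor's share = 1 − 0.26 = 0.74.
Physical capital: 0.26 × (-2.3) = -0.598 pp.
Total hours worked: 0.74 × (-0.2) = -0.148 pp.
TFP growth = -0.5 + 0.746 = 0.246%.

TFP grew 0.25%.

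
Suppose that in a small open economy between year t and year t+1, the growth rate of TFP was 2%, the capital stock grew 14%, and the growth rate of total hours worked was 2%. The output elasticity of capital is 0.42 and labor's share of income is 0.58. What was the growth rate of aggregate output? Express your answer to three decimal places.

Labor's share = 1 − 0.42 = 0.58.
The capital stock: 0.42 × 14 = 5.88 pp.
Total hours worked: 0.58 × 2 = 1.16 pp.
Output growth = 2 + 7.04 = 9.04%.

9.040%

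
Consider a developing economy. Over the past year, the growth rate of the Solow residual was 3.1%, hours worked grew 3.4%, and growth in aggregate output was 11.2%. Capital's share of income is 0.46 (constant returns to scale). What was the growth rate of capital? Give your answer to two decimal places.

Capital grew 13.62%.

Labor's share = 1 − 0.46 = 0.54.
gY = gA + 0.54×3.4 + 0.46×g.
0.46×g = 11.2 − 3.1 − 1.836 = 6.264.
g = 6.264 / 0.46 = 13.6174%.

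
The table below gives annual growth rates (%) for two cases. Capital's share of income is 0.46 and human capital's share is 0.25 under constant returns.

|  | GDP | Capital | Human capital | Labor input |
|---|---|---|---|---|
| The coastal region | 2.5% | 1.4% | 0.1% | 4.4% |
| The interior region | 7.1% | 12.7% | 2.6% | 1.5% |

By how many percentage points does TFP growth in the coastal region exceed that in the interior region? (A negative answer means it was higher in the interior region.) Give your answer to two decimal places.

Labor's share = 1 − 0.46 − 0.25 = 0.29.
The coastal region: TFP = 2.5 − 0.644 − 0.025 − 1.276 = 0.555%.
The interior region: TFP = 7.1 − 5.842 − 0.65 − 0.435 = 0.173%.
Difference = 0.555 − (0.173) = 0.382 pp.

0.38 percentage points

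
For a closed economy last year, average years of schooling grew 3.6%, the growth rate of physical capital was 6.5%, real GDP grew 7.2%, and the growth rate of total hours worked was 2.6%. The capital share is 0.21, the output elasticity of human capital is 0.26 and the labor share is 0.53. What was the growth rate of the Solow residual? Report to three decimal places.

The Solow residual growth was 3.521%.

Labor's share = 1 − 0.21 − 0.26 = 0.53.
Physical capital: 0.21 × 6.5 = 1.365 pp.
Average years of schooling: 0.26 × 3.6 = 0.936 pp.
Total hours worked: 0.53 × 2.6 = 1.378 pp.
TFP growth = 7.2 − 3.679 = 3.521%.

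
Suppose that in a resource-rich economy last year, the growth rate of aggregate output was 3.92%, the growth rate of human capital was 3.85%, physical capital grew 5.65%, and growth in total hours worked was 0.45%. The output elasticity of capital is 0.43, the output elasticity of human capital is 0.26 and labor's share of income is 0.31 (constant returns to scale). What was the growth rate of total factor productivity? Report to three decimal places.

Total factor productivity grew 0.350%.

Labor's share = 1 − 0.43 − 0.26 = 0.31.
Physical capital: 0.43 × 5.65 = 2.4295 pp.
Human capital: 0.26 × 3.85 = 1.001 pp.
Total hours worked: 0.31 × 0.45 = 0.1395 pp.
TFP growth = 3.92 − 3.57 = 0.35%.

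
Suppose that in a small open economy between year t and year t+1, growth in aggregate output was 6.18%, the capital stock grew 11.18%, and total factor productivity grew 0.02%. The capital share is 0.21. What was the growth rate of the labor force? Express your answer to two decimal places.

Labor's share = 1 − 0.21 = 0.79.
gY = gA + 0.21×11.18 + 0.79×g.
0.79×g = 6.18 − 0.02 − 2.3478 = 3.8122.
g = 3.8122 / 0.79 = 4.8256%.

The labor force grew 4.83%.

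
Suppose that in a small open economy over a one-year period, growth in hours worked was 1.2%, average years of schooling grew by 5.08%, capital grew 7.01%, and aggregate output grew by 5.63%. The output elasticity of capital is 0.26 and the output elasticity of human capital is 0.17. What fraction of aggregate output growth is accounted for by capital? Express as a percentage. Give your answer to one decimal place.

Capital contributed 0.26 × 7.01 = 1.8226 pp.
Share of growth = 1.8226 / 5.63 × 100 = 32.373%.

32.4%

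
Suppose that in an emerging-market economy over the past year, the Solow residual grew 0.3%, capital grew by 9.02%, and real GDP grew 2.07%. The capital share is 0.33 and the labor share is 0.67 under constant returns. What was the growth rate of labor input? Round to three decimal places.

Labor's share = 1 − 0.33 = 0.67.
gY = gA + 0.33×9.02 + 0.67×g.
0.67×g = 2.07 − 0.3 − 2.9766 = -1.2066.
g = -1.2066 / 0.67 = -1.8009%.

-1.801%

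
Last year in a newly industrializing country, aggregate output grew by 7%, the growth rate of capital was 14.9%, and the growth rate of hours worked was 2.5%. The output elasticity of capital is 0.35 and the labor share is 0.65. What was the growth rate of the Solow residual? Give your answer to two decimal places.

The Solow residual grew 0.16%.

Labor's share = 1 − 0.35 = 0.65.
Capital: 0.35 × 14.9 = 5.215 pp.
Hours worked: 0.65 × 2.5 = 1.625 pp.
TFP growth = 7 − 6.84 = 0.16%.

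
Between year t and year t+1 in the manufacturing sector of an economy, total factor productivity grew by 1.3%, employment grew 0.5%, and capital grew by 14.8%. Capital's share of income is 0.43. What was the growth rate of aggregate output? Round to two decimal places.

7.95%

Labor's share = 1 − 0.43 = 0.57.
Capital: 0.43 × 14.8 = 6.364 pp.
Employment: 0.57 × 0.5 = 0.285 pp.
Output growth = 1.3 + 6.649 = 7.949%.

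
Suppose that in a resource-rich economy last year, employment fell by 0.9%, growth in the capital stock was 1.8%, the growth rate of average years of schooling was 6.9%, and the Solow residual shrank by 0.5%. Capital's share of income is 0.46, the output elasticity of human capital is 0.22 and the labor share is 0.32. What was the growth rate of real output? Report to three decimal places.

Labor's share = 1 − 0.46 − 0.22 = 0.32.
The capital stock: 0.46 × 1.8 = 0.828 pp.
Average years of schooling: 0.22 × 6.9 = 1.518 pp.
Employment: 0.32 × (-0.9) = -0.288 pp.
Output growth = -0.5 + 2.058 = 1.558%.

1.558%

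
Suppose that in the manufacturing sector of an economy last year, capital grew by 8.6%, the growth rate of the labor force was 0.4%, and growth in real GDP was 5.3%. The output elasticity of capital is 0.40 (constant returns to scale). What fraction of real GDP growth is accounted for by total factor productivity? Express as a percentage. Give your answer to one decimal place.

Labor's share = 1 − 0.4 = 0.6.
Capital: 0.4 × 8.6 = 3.44 pp.
The labor force: 0.6 × 0.4 = 0.24 pp.
TFP growth = 5.3 − 3.68 = 1.62%.
TFP share of growth = 1.62 / 5.3 × 100 = 30.566%.

Total factor productivity accounted for 30.6% of growth.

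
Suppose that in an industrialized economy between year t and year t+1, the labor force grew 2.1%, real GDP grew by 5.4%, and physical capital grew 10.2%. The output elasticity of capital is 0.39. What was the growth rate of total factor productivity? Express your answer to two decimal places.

Labor's share = 1 − 0.39 = 0.61.
Physical capital: 0.39 × 10.2 = 3.978 pp.
The labor force: 0.61 × 2.1 = 1.281 pp.
TFP growth = 5.4 − 5.259 = 0.141%.

Total factor productivity grew 0.14%.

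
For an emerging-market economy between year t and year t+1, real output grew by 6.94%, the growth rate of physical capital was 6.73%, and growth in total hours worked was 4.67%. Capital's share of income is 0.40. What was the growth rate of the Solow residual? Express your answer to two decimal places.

The Solow residual growth was 1.45%.

Labor's share = 1 − 0.4 = 0.6.
Physical capital: 0.4 × 6.73 = 2.692 pp.
Total hours worked: 0.6 × 4.67 = 2.802 pp.
TFP growth = 6.94 − 5.494 = 1.446%.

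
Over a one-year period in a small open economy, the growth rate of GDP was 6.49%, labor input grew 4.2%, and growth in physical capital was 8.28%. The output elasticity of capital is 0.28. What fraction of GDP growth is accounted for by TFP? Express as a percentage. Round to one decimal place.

Labor's share = 1 − 0.28 = 0.72.
Physical capital: 0.28 × 8.28 = 2.3184 pp.
Labor input: 0.72 × 4.2 = 3.024 pp.
TFP growth = 6.49 − 5.3424 = 1.1476%.
TFP share of growth = 1.1476 / 6.49 × 100 = 17.683%.

TFP accounted for 17.7% of growth.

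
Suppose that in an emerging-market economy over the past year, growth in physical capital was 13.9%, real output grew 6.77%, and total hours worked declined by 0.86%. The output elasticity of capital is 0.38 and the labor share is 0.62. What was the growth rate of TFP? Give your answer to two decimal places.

Labor's share = 1 − 0.38 = 0.62.
Physical capital: 0.38 × 13.9 = 5.282 pp.
Total hours worked: 0.62 × (-0.86) = -0.5332 pp.
TFP growth = 6.77 − 4.7488 = 2.0212%.

2.02%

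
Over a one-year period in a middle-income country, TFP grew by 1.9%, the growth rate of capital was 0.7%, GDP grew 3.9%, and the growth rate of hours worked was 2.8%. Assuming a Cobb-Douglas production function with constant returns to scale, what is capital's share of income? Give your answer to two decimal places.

gY = gA + α·gK + (1−α)·gL, so gY − gA − gL = α(gK − gL).
3.9 − 1.9 − 2.8 = α × (0.7 − 2.8).
-0.8 = -2.1 α, so α = 0.381.

α = 0.38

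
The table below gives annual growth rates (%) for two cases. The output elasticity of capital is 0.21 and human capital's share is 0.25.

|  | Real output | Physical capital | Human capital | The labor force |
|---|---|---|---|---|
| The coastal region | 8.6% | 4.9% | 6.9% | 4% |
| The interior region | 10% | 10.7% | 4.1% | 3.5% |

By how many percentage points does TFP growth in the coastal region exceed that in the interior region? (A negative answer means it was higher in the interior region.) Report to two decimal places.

Labor's share = 1 − 0.21 − 0.25 = 0.54.
The coastal region: TFP = 8.6 − 1.029 − 1.725 − 2.16 = 3.686%.
The interior region: TFP = 10 − 2.247 − 1.025 − 1.89 = 4.838%.
Difference = 3.686 − (4.838) = -1.152 pp.

-1.15 percentage points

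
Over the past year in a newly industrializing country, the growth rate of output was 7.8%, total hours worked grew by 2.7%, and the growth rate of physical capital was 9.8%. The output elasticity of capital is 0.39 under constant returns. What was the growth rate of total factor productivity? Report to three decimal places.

Labor's share = 1 − 0.39 = 0.61.
Physical capital: 0.39 × 9.8 = 3.822 pp.
Total hours worked: 0.61 × 2.7 = 1.647 pp.
TFP growth = 7.8 − 5.469 = 2.331%.

2.331%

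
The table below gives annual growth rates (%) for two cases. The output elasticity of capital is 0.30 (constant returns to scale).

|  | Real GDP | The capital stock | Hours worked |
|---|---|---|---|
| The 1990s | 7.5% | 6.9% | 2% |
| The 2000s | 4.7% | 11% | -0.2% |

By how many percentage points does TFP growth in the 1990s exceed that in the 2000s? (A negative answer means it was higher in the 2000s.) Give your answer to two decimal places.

Labor's share = 1 − 0.3 = 0.7.
The 1990s: TFP = 7.5 − 2.07 − 1.4 = 4.03%.
The 2000s: TFP = 4.7 − 3.3 + 0.14 = 1.54%.
Difference = 4.03 − (1.54) = 2.49 pp.

2.49 percentage points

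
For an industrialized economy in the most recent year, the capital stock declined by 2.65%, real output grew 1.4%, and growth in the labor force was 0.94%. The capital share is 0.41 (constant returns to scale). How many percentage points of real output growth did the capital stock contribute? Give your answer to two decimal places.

-1.09

Contribution = share × growth = 0.41 × (-2.65) = -1.0865 pp.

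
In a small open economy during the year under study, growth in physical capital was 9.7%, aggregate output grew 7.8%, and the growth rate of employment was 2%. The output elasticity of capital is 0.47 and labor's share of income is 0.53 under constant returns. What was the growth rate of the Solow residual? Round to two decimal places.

Labor's share = 1 − 0.47 = 0.53.
Physical capital: 0.47 × 9.7 = 4.559 pp.
Employment: 0.53 × 2 = 1.06 pp.
TFP growth = 7.8 − 5.619 = 2.181%.

2.18%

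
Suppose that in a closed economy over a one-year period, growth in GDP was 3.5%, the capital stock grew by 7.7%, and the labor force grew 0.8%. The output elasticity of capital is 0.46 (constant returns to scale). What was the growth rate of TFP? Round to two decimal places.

Labor's share = 1 − 0.46 = 0.54.
The capital stock: 0.46 × 7.7 = 3.542 pp.
The labor force: 0.54 × 0.8 = 0.432 pp.
TFP growth = 3.5 − 3.974 = -0.474%.

-0.47%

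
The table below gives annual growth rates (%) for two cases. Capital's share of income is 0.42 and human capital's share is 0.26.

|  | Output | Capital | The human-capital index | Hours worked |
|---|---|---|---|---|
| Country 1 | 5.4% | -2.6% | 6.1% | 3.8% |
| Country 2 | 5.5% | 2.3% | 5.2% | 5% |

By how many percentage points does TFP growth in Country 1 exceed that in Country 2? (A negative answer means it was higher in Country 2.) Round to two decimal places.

Labor's share = 1 − 0.42 − 0.26 = 0.32.
Country 1: TFP = 5.4 + 1.092 − 1.586 − 1.216 = 3.69%.
Country 2: TFP = 5.5 − 0.966 − 1.352 − 1.6 = 1.582%.
Difference = 3.69 − (1.582) = 2.108 pp.

2.11 percentage points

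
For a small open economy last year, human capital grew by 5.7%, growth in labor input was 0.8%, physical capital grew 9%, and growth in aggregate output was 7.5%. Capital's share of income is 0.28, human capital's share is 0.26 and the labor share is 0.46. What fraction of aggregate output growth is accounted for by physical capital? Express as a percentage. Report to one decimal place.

Physical capital contributed 0.28 × 9 = 2.52 pp.
Share of growth = 2.52 / 7.5 × 100 = 33.6%.

Physical capital accounted for 33.6% of growth.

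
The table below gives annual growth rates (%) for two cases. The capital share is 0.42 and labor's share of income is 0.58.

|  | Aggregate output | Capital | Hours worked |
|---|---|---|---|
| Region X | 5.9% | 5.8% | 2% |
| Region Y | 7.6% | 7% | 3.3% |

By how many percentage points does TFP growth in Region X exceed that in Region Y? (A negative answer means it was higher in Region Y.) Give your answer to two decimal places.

Labor's share = 1 − 0.42 = 0.58.
Region X: TFP = 5.9 − 2.436 − 1.16 = 2.304%.
Region Y: TFP = 7.6 − 2.94 − 1.914 = 2.746%.
Difference = 2.304 − (2.746) = -0.442 pp.

-0.44 percentage points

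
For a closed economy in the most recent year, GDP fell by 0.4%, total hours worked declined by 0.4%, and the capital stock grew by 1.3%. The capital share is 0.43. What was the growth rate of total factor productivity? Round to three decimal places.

-0.731%

Labor's share = 1 − 0.43 = 0.57.
The capital stock: 0.43 × 1.3 = 0.559 pp.
Total hours worked: 0.57 × (-0.4) = -0.228 pp.
TFP growth = -0.4 − 0.331 = -0.731%.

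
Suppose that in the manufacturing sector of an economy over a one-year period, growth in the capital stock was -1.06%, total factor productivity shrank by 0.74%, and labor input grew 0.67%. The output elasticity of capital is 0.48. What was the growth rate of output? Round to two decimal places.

-0.90%

Labor's share = 1 − 0.48 = 0.52.
The capital stock: 0.48 × (-1.06) = -0.5088 pp.
Labor input: 0.52 × 0.67 = 0.3484 pp.
Output growth = -0.74 + (-0.1604) = -0.9004%.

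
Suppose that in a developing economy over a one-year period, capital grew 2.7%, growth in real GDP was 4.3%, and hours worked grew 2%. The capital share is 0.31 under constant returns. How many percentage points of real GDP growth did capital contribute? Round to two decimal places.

Contribution = share × growth = 0.31 × 2.7 = 0.837 pp.

0.84 pp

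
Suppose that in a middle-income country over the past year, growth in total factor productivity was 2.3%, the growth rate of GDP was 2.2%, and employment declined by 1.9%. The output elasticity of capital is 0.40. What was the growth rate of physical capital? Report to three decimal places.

Physical capital growth was 2.600%.

Labor's share = 1 − 0.4 = 0.6.
gY = gA + 0.6×(-1.9) + 0.4×g.
0.4×g = 2.2 − 2.3 + 1.14 = 1.04.
g = 1.04 / 0.4 = 2.6%.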